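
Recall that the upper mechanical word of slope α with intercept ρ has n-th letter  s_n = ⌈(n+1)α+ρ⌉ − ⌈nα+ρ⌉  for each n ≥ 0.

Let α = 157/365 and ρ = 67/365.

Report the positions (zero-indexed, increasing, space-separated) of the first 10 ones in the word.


1 4 6 8 11 13 15 18 20 22

n=0: ⌈224/365⌉−⌈67/365⌉ = 1−1 = 0
n=1: ⌈381/365⌉−⌈224/365⌉ = 2−1 = 1  ← one
n=2: ⌈538/365⌉−⌈381/365⌉ = 2−2 = 0
n=3: ⌈695/365⌉−⌈538/365⌉ = 2−2 = 0
n=4: ⌈852/365⌉−⌈695/365⌉ = 3−2 = 1  ← one
n=5: ⌈1009/365⌉−⌈852/365⌉ = 3−3 = 0
n=6: ⌈1166/365⌉−⌈1009/365⌉ = 4−3 = 1  ← one
n=7: ⌈1323/365⌉−⌈1166/365⌉ = 4−4 = 0
n=8: ⌈1480/365⌉−⌈1323/365⌉ = 5−4 = 1  ← one
n=9: ⌈1637/365⌉−⌈1480/365⌉ = 5−5 = 0
n=10: ⌈1794/365⌉−⌈1637/365⌉ = 5−5 = 0
n=11: ⌈1951/365⌉−⌈1794/365⌉ = 6−5 = 1  ← one
n=12: ⌈2108/365⌉−⌈1951/365⌉ = 6−6 = 0
n=13: ⌈2265/365⌉−⌈2108/365⌉ = 7−6 = 1  ← one
n=14: ⌈2422/365⌉−⌈2265/365⌉ = 7−7 = 0
n=15: ⌈2579/365⌉−⌈2422/365⌉ = 8−7 = 1  ← one
n=16: ⌈2736/365⌉−⌈2579/365⌉ = 8−8 = 0
n=17: ⌈2893/365⌉−⌈2736/365⌉ = 8−8 = 0
n=18: ⌈3050/365⌉−⌈2893/365⌉ = 9−8 = 1  ← one
n=19: ⌈3207/365⌉−⌈3050/365⌉ = 9−9 = 0
n=20: ⌈3364/365⌉−⌈3207/365⌉ = 10−9 = 1  ← one
n=21: ⌈3521/365⌉−⌈3364/365⌉ = 10−10 = 0
n=22: ⌈3678/365⌉−⌈3521/365⌉ = 11−10 = 1  ← one
positions of the first 10 ones: 1 4 6 8 11 13 15 18 20 22


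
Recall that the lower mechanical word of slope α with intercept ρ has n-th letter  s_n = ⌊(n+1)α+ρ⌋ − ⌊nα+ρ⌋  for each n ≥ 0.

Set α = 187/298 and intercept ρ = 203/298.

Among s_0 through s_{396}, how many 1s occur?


249

#1s = Σ_{n=0}^{396} s_n = Σ_{n=0}^{396} (⌊(n+1)α+ρ⌋ − ⌊nα+ρ⌋)
the sum telescopes: every ⌊nα+ρ⌋ with 0 < n < 397 appears once with + and once with −, leaving ⌊397α+ρ⌋ − ⌊0·α+ρ⌋
397α + ρ = (397·187 + 203) / 298 = 74442/298
ρ = 203/298
⌊74442/298⌋ = 249,  ⌊203/298⌋ = 0
#1s = 249 − 0 = 249


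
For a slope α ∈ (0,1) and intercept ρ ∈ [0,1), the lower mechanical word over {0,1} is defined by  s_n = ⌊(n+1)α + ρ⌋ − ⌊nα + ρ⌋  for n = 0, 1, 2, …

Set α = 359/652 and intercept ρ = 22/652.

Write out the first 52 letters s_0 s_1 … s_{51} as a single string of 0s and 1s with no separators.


0101010101101010101101010101101010101011010101011010

n=0: ⌊(1·359+22)/652⌋ − ⌊(0·359+22)/652⌋ = ⌊381/652⌋ − ⌊22/652⌋ = 0 − 0 = 0
n=1: ⌊(2·359+22)/652⌋ − ⌊(1·359+22)/652⌋ = ⌊740/652⌋ − ⌊381/652⌋ = 1 − 0 = 1
n=2: ⌊(3·359+22)/652⌋ − ⌊(2·359+22)/652⌋ = ⌊1099/652⌋ − ⌊740/652⌋ = 1 − 1 = 0
n=3: ⌊(4·359+22)/652⌋ − ⌊(3·359+22)/652⌋ = ⌊1458/652⌋ − ⌊1099/652⌋ = 2 − 1 = 1
n=4: ⌊(5·359+22)/652⌋ − ⌊(4·359+22)/652⌋ = ⌊1817/652⌋ − ⌊1458/652⌋ = 2 − 2 = 0
n=5: ⌊(6·359+22)/652⌋ − ⌊(5·359+22)/652⌋ = ⌊2176/652⌋ − ⌊1817/652⌋ = 3 − 2 = 1
n=6: ⌊(7·359+22)/652⌋ − ⌊(6·359+22)/652⌋ = ⌊2535/652⌋ − ⌊2176/652⌋ = 3 − 3 = 0
n=7: ⌊(8·359+22)/652⌋ − ⌊(7·359+22)/652⌋ = ⌊2894/652⌋ − ⌊2535/652⌋ = 4 − 3 = 1
n=8: ⌊(9·359+22)/652⌋ − ⌊(8·359+22)/652⌋ = ⌊3253/652⌋ − ⌊2894/652⌋ = 4 − 4 = 0
n=9: ⌊(10·359+22)/652⌋ − ⌊(9·359+22)/652⌋ = ⌊3612/652⌋ − ⌊3253/652⌋ = 5 − 4 = 1
n=10: ⌊(11·359+22)/652⌋ − ⌊(10·359+22)/652⌋ = ⌊3971/652⌋ − ⌊3612/652⌋ = 6 − 5 = 1
n=11: ⌊(12·359+22)/652⌋ − ⌊(11·359+22)/652⌋ = ⌊4330/652⌋ − ⌊3971/652⌋ = 6 − 6 = 0
n=12: ⌊(13·359+22)/652⌋ − ⌊(12·359+22)/652⌋ = ⌊4689/652⌋ − ⌊4330/652⌋ = 7 − 6 = 1
n=13: ⌊(14·359+22)/652⌋ − ⌊(13·359+22)/652⌋ = ⌊5048/652⌋ − ⌊4689/652⌋ = 7 − 7 = 0
n=14: ⌊(15·359+22)/652⌋ − ⌊(14·359+22)/652⌋ = ⌊5407/652⌋ − ⌊5048/652⌋ = 8 − 7 = 1
n=15: ⌊(16·359+22)/652⌋ − ⌊(15·359+22)/652⌋ = ⌊5766/652⌋ − ⌊5407/652⌋ = 8 − 8 = 0
n=16: ⌊(17·359+22)/652⌋ − ⌊(16·359+22)/652⌋ = ⌊6125/652⌋ − ⌊5766/652⌋ = 9 − 8 = 1
n=17: ⌊(18·359+22)/652⌋ − ⌊(17·359+22)/652⌋ = ⌊6484/652⌋ − ⌊6125/652⌋ = 9 − 9 = 0
n=18: ⌊(19·359+22)/652⌋ − ⌊(18·359+22)/652⌋ = ⌊6843/652⌋ − ⌊6484/652⌋ = 10 − 9 = 1
n=19: ⌊(20·359+22)/652⌋ − ⌊(19·359+22)/652⌋ = ⌊7202/652⌋ − ⌊6843/652⌋ = 11 − 10 = 1
n=20: ⌊(21·359+22)/652⌋ − ⌊(20·359+22)/652⌋ = ⌊7561/652⌋ − ⌊7202/652⌋ = 11 − 11 = 0
n=21: ⌊(22·359+22)/652⌋ − ⌊(21·359+22)/652⌋ = ⌊7920/652⌋ − ⌊7561/652⌋ = 12 − 11 = 1
n=22: ⌊(23·359+22)/652⌋ − ⌊(22·359+22)/652⌋ = ⌊8279/652⌋ − ⌊7920/652⌋ = 12 − 12 = 0
n=23: ⌊(24·359+22)/652⌋ − ⌊(23·359+22)/652⌋ = ⌊8638/652⌋ − ⌊8279/652⌋ = 13 − 12 = 1
n=24: ⌊(25·359+22)/652⌋ − ⌊(24·359+22)/652⌋ = ⌊8997/652⌋ − ⌊8638/652⌋ = 13 − 13 = 0
n=25: ⌊(26·359+22)/652⌋ − ⌊(25·359+22)/652⌋ = ⌊9356/652⌋ − ⌊8997/652⌋ = 14 − 13 = 1
n=26: ⌊(27·359+22)/652⌋ − ⌊(26·359+22)/652⌋ = ⌊9715/652⌋ − ⌊9356/652⌋ = 14 − 14 = 0
n=27: ⌊(28·359+22)/652⌋ − ⌊(27·359+22)/652⌋ = ⌊10074/652⌋ − ⌊9715/652⌋ = 15 − 14 = 1
n=28: ⌊(29·359+22)/652⌋ − ⌊(28·359+22)/652⌋ = ⌊10433/652⌋ − ⌊10074/652⌋ = 16 − 15 = 1
n=29: ⌊(30·359+22)/652⌋ − ⌊(29·359+22)/652⌋ = ⌊10792/652⌋ − ⌊10433/652⌋ = 16 − 16 = 0
n=30: ⌊(31·359+22)/652⌋ − ⌊(30·359+22)/652⌋ = ⌊11151/652⌋ − ⌊10792/652⌋ = 17 − 16 = 1
n=31: ⌊(32·359+22)/652⌋ − ⌊(31·359+22)/652⌋ = ⌊11510/652⌋ − ⌊11151/652⌋ = 17 − 17 = 0
n=32: ⌊(33·359+22)/652⌋ − ⌊(32·359+22)/652⌋ = ⌊11869/652⌋ − ⌊11510/652⌋ = 18 − 17 = 1
n=33: ⌊(34·359+22)/652⌋ − ⌊(33·359+22)/652⌋ = ⌊12228/652⌋ − ⌊11869/652⌋ = 18 − 18 = 0
n=34: ⌊(35·359+22)/652⌋ − ⌊(34·359+22)/652⌋ = ⌊12587/652⌋ − ⌊12228/652⌋ = 19 − 18 = 1
n=35: ⌊(36·359+22)/652⌋ − ⌊(35·359+22)/652⌋ = ⌊12946/652⌋ − ⌊12587/652⌋ = 19 − 19 = 0
n=36: ⌊(37·359+22)/652⌋ − ⌊(36·359+22)/652⌋ = ⌊13305/652⌋ − ⌊12946/652⌋ = 20 − 19 = 1
n=37: ⌊(38·359+22)/652⌋ − ⌊(37·359+22)/652⌋ = ⌊13664/652⌋ − ⌊13305/652⌋ = 20 − 20 = 0
n=38: ⌊(39·359+22)/652⌋ − ⌊(38·359+22)/652⌋ = ⌊14023/652⌋ − ⌊13664/652⌋ = 21 − 20 = 1
n=39: ⌊(40·359+22)/652⌋ − ⌊(39·359+22)/652⌋ = ⌊14382/652⌋ − ⌊14023/652⌋ = 22 − 21 = 1
n=40: ⌊(41·359+22)/652⌋ − ⌊(40·359+22)/652⌋ = ⌊14741/652⌋ − ⌊14382/652⌋ = 22 − 22 = 0
n=41: ⌊(42·359+22)/652⌋ − ⌊(41·359+22)/652⌋ = ⌊15100/652⌋ − ⌊14741/652⌋ = 23 − 22 = 1
n=42: ⌊(43·359+22)/652⌋ − ⌊(42·359+22)/652⌋ = ⌊15459/652⌋ − ⌊15100/652⌋ = 23 − 23 = 0
n=43: ⌊(44·359+22)/652⌋ − ⌊(43·359+22)/652⌋ = ⌊15818/652⌋ − ⌊15459/652⌋ = 24 − 23 = 1
n=44: ⌊(45·359+22)/652⌋ − ⌊(44·359+22)/652⌋ = ⌊16177/652⌋ − ⌊15818/652⌋ = 24 − 24 = 0
n=45: ⌊(46·359+22)/652⌋ − ⌊(45·359+22)/652⌋ = ⌊16536/652⌋ − ⌊16177/652⌋ = 25 − 24 = 1
n=46: ⌊(47·359+22)/652⌋ − ⌊(46·359+22)/652⌋ = ⌊16895/652⌋ − ⌊16536/652⌋ = 25 − 25 = 0
n=47: ⌊(48·359+22)/652⌋ − ⌊(47·359+22)/652⌋ = ⌊17254/652⌋ − ⌊16895/652⌋ = 26 − 25 = 1
n=48: ⌊(49·359+22)/652⌋ − ⌊(48·359+22)/652⌋ = ⌊17613/652⌋ − ⌊17254/652⌋ = 27 − 26 = 1
n=49: ⌊(50·359+22)/652⌋ − ⌊(49·359+22)/652⌋ = ⌊17972/652⌋ − ⌊17613/652⌋ = 27 − 27 = 0
n=50: ⌊(51·359+22)/652⌋ − ⌊(50·359+22)/652⌋ = ⌊18331/652⌋ − ⌊17972/652⌋ = 28 − 27 = 1
n=51: ⌊(52·359+22)/652⌋ − ⌊(51·359+22)/652⌋ = ⌊18690/652⌋ − ⌊18331/652⌋ = 28 − 28 = 0


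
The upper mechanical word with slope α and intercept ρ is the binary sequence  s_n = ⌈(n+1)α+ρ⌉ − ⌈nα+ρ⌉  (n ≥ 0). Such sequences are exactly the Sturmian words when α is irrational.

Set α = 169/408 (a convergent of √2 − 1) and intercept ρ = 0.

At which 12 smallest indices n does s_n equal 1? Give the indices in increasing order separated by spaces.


n=0: ⌈169/408⌉−⌈0/408⌉ = 1−0 = 1  ← one
n=1: ⌈338/408⌉−⌈169/408⌉ = 1−1 = 0
n=2: ⌈507/408⌉−⌈338/408⌉ = 2−1 = 1  ← one
n=3: ⌈676/408⌉−⌈507/408⌉ = 2−2 = 0
n=4: ⌈845/408⌉−⌈676/408⌉ = 3−2 = 1  ← one
n=5: ⌈1014/408⌉−⌈845/408⌉ = 3−3 = 0
n=6: ⌈1183/408⌉−⌈1014/408⌉ = 3−3 = 0
n=7: ⌈1352/408⌉−⌈1183/408⌉ = 4−3 = 1  ← one
n=8: ⌈1521/408⌉−⌈1352/408⌉ = 4−4 = 0
n=9: ⌈1690/408⌉−⌈1521/408⌉ = 5−4 = 1  ← one
n=10: ⌈1859/408⌉−⌈1690/408⌉ = 5−5 = 0
n=11: ⌈2028/408⌉−⌈1859/408⌉ = 5−5 = 0
n=12: ⌈2197/408⌉−⌈2028/408⌉ = 6−5 = 1  ← one
n=13: ⌈2366/408⌉−⌈2197/408⌉ = 6−6 = 0
n=14: ⌈2535/408⌉−⌈2366/408⌉ = 7−6 = 1  ← one
n=15: ⌈2704/408⌉−⌈2535/408⌉ = 7−7 = 0
n=16: ⌈2873/408⌉−⌈2704/408⌉ = 8−7 = 1  ← one
n=17: ⌈3042/408⌉−⌈2873/408⌉ = 8−8 = 0
n=18: ⌈3211/408⌉−⌈3042/408⌉ = 8−8 = 0
n=19: ⌈3380/408⌉−⌈3211/408⌉ = 9−8 = 1  ← one
n=20: ⌈3549/408⌉−⌈3380/408⌉ = 9−9 = 0
n=21: ⌈3718/408⌉−⌈3549/408⌉ = 10−9 = 1  ← one
n=22: ⌈3887/408⌉−⌈3718/408⌉ = 10−10 = 0
n=23: ⌈4056/408⌉−⌈3887/408⌉ = 10−10 = 0
n=24: ⌈4225/408⌉−⌈4056/408⌉ = 11−10 = 1  ← one
n=25: ⌈4394/408⌉−⌈4225/408⌉ = 11−11 = 0
n=26: ⌈4563/408⌉−⌈4394/408⌉ = 12−11 = 1  ← one
positions of the first 12 ones: 0 2 4 7 9 12 14 16 19 21 24 26

0 2 4 7 9 12 14 16 19 21 24 26


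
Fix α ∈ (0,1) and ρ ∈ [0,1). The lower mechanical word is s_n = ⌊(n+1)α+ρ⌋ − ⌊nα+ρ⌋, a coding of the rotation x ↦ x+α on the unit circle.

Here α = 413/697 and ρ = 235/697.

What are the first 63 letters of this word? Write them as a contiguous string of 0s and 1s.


011010110101101011010101101011010110101101011010101101011010110

n=0: ⌊(1·413+235)/697⌋ − ⌊(0·413+235)/697⌋ = ⌊648/697⌋ − ⌊235/697⌋ = 0 − 0 = 0
n=1: ⌊(2·413+235)/697⌋ − ⌊(1·413+235)/697⌋ = ⌊1061/697⌋ − ⌊648/697⌋ = 1 − 0 = 1
n=2: ⌊(3·413+235)/697⌋ − ⌊(2·413+235)/697⌋ = ⌊1474/697⌋ − ⌊1061/697⌋ = 2 − 1 = 1
n=3: ⌊(4·413+235)/697⌋ − ⌊(3·413+235)/697⌋ = ⌊1887/697⌋ − ⌊1474/697⌋ = 2 − 2 = 0
n=4: ⌊(5·413+235)/697⌋ − ⌊(4·413+235)/697⌋ = ⌊2300/697⌋ − ⌊1887/697⌋ = 3 − 2 = 1
n=5: ⌊(6·413+235)/697⌋ − ⌊(5·413+235)/697⌋ = ⌊2713/697⌋ − ⌊2300/697⌋ = 3 − 3 = 0
n=6: ⌊(7·413+235)/697⌋ − ⌊(6·413+235)/697⌋ = ⌊3126/697⌋ − ⌊2713/697⌋ = 4 − 3 = 1
n=7: ⌊(8·413+235)/697⌋ − ⌊(7·413+235)/697⌋ = ⌊3539/697⌋ − ⌊3126/697⌋ = 5 − 4 = 1
n=8: ⌊(9·413+235)/697⌋ − ⌊(8·413+235)/697⌋ = ⌊3952/697⌋ − ⌊3539/697⌋ = 5 − 5 = 0
n=9: ⌊(10·413+235)/697⌋ − ⌊(9·413+235)/697⌋ = ⌊4365/697⌋ − ⌊3952/697⌋ = 6 − 5 = 1
n=10: ⌊(11·413+235)/697⌋ − ⌊(10·413+235)/697⌋ = ⌊4778/697⌋ − ⌊4365/697⌋ = 6 − 6 = 0
n=11: ⌊(12·413+235)/697⌋ − ⌊(11·413+235)/697⌋ = ⌊5191/697⌋ − ⌊4778/697⌋ = 7 − 6 = 1
n=12: ⌊(13·413+235)/697⌋ − ⌊(12·413+235)/697⌋ = ⌊5604/697⌋ − ⌊5191/697⌋ = 8 − 7 = 1
n=13: ⌊(14·413+235)/697⌋ − ⌊(13·413+235)/697⌋ = ⌊6017/697⌋ − ⌊5604/697⌋ = 8 − 8 = 0
n=14: ⌊(15·413+235)/697⌋ − ⌊(14·413+235)/697⌋ = ⌊6430/697⌋ − ⌊6017/697⌋ = 9 − 8 = 1
n=15: ⌊(16·413+235)/697⌋ − ⌊(15·413+235)/697⌋ = ⌊6843/697⌋ − ⌊6430/697⌋ = 9 − 9 = 0
n=16: ⌊(17·413+235)/697⌋ − ⌊(16·413+235)/697⌋ = ⌊7256/697⌋ − ⌊6843/697⌋ = 10 − 9 = 1
n=17: ⌊(18·413+235)/697⌋ − ⌊(17·413+235)/697⌋ = ⌊7669/697⌋ − ⌊7256/697⌋ = 11 − 10 = 1
n=18: ⌊(19·413+235)/697⌋ − ⌊(18·413+235)/697⌋ = ⌊8082/697⌋ − ⌊7669/697⌋ = 11 − 11 = 0
n=19: ⌊(20·413+235)/697⌋ − ⌊(19·413+235)/697⌋ = ⌊8495/697⌋ − ⌊8082/697⌋ = 12 − 11 = 1
n=20: ⌊(21·413+235)/697⌋ − ⌊(20·413+235)/697⌋ = ⌊8908/697⌋ − ⌊8495/697⌋ = 12 − 12 = 0
n=21: ⌊(22·413+235)/697⌋ − ⌊(21·413+235)/697⌋ = ⌊9321/697⌋ − ⌊8908/697⌋ = 13 − 12 = 1
n=22: ⌊(23·413+235)/697⌋ − ⌊(22·413+235)/697⌋ = ⌊9734/697⌋ − ⌊9321/697⌋ = 13 − 13 = 0
n=23: ⌊(24·413+235)/697⌋ − ⌊(23·413+235)/697⌋ = ⌊10147/697⌋ − ⌊9734/697⌋ = 14 − 13 = 1
n=24: ⌊(25·413+235)/697⌋ − ⌊(24·413+235)/697⌋ = ⌊10560/697⌋ − ⌊10147/697⌋ = 15 − 14 = 1
n=25: ⌊(26·413+235)/697⌋ − ⌊(25·413+235)/697⌋ = ⌊10973/697⌋ − ⌊10560/697⌋ = 15 − 15 = 0
n=26: ⌊(27·413+235)/697⌋ − ⌊(26·413+235)/697⌋ = ⌊11386/697⌋ − ⌊10973/697⌋ = 16 − 15 = 1
n=27: ⌊(28·413+235)/697⌋ − ⌊(27·413+235)/697⌋ = ⌊11799/697⌋ − ⌊11386/697⌋ = 16 − 16 = 0
n=28: ⌊(29·413+235)/697⌋ − ⌊(28·413+235)/697⌋ = ⌊12212/697⌋ − ⌊11799/697⌋ = 17 − 16 = 1
n=29: ⌊(30·413+235)/697⌋ − ⌊(29·413+235)/697⌋ = ⌊12625/697⌋ − ⌊12212/697⌋ = 18 − 17 = 1
n=30: ⌊(31·413+235)/697⌋ − ⌊(30·413+235)/697⌋ = ⌊13038/697⌋ − ⌊12625/697⌋ = 18 − 18 = 0
n=31: ⌊(32·413+235)/697⌋ − ⌊(31·413+235)/697⌋ = ⌊13451/697⌋ − ⌊13038/697⌋ = 19 − 18 = 1
n=32: ⌊(33·413+235)/697⌋ − ⌊(32·413+235)/697⌋ = ⌊13864/697⌋ − ⌊13451/697⌋ = 19 − 19 = 0
n=33: ⌊(34·413+235)/697⌋ − ⌊(33·413+235)/697⌋ = ⌊14277/697⌋ − ⌊13864/697⌋ = 20 − 19 = 1
n=34: ⌊(35·413+235)/697⌋ − ⌊(34·413+235)/697⌋ = ⌊14690/697⌋ − ⌊14277/697⌋ = 21 − 20 = 1
n=35: ⌊(36·413+235)/697⌋ − ⌊(35·413+235)/697⌋ = ⌊15103/697⌋ − ⌊14690/697⌋ = 21 − 21 = 0
n=36: ⌊(37·413+235)/697⌋ − ⌊(36·413+235)/697⌋ = ⌊15516/697⌋ − ⌊15103/697⌋ = 22 − 21 = 1
n=37: ⌊(38·413+235)/697⌋ − ⌊(37·413+235)/697⌋ = ⌊15929/697⌋ − ⌊15516/697⌋ = 22 − 22 = 0
n=38: ⌊(39·413+235)/697⌋ − ⌊(38·413+235)/697⌋ = ⌊16342/697⌋ − ⌊15929/697⌋ = 23 − 22 = 1
n=39: ⌊(40·413+235)/697⌋ − ⌊(39·413+235)/697⌋ = ⌊16755/697⌋ − ⌊16342/697⌋ = 24 − 23 = 1
n=40: ⌊(41·413+235)/697⌋ − ⌊(40·413+235)/697⌋ = ⌊17168/697⌋ − ⌊16755/697⌋ = 24 − 24 = 0
n=41: ⌊(42·413+235)/697⌋ − ⌊(41·413+235)/697⌋ = ⌊17581/697⌋ − ⌊17168/697⌋ = 25 − 24 = 1
n=42: ⌊(43·413+235)/697⌋ − ⌊(42·413+235)/697⌋ = ⌊17994/697⌋ − ⌊17581/697⌋ = 25 − 25 = 0
n=43: ⌊(44·413+235)/697⌋ − ⌊(43·413+235)/697⌋ = ⌊18407/697⌋ − ⌊17994/697⌋ = 26 − 25 = 1
n=44: ⌊(45·413+235)/697⌋ − ⌊(44·413+235)/697⌋ = ⌊18820/697⌋ − ⌊18407/697⌋ = 27 − 26 = 1
n=45: ⌊(46·413+235)/697⌋ − ⌊(45·413+235)/697⌋ = ⌊19233/697⌋ − ⌊18820/697⌋ = 27 − 27 = 0
n=46: ⌊(47·413+235)/697⌋ − ⌊(46·413+235)/697⌋ = ⌊19646/697⌋ − ⌊19233/697⌋ = 28 − 27 = 1
n=47: ⌊(48·413+235)/697⌋ − ⌊(47·413+235)/697⌋ = ⌊20059/697⌋ − ⌊19646/697⌋ = 28 − 28 = 0
n=48: ⌊(49·413+235)/697⌋ − ⌊(48·413+235)/697⌋ = ⌊20472/697⌋ − ⌊20059/697⌋ = 29 − 28 = 1
n=49: ⌊(50·413+235)/697⌋ − ⌊(49·413+235)/697⌋ = ⌊20885/697⌋ − ⌊20472/697⌋ = 29 − 29 = 0
n=50: ⌊(51·413+235)/697⌋ − ⌊(50·413+235)/697⌋ = ⌊21298/697⌋ − ⌊20885/697⌋ = 30 − 29 = 1
n=51: ⌊(52·413+235)/697⌋ − ⌊(51·413+235)/697⌋ = ⌊21711/697⌋ − ⌊21298/697⌋ = 31 − 30 = 1
n=52: ⌊(53·413+235)/697⌋ − ⌊(52·413+235)/697⌋ = ⌊22124/697⌋ − ⌊21711/697⌋ = 31 − 31 = 0
n=53: ⌊(54·413+235)/697⌋ − ⌊(53·413+235)/697⌋ = ⌊22537/697⌋ − ⌊22124/697⌋ = 32 − 31 = 1
n=54: ⌊(55·413+235)/697⌋ − ⌊(54·413+235)/697⌋ = ⌊22950/697⌋ − ⌊22537/697⌋ = 32 − 32 = 0
n=55: ⌊(56·413+235)/697⌋ − ⌊(55·413+235)/697⌋ = ⌊23363/697⌋ − ⌊22950/697⌋ = 33 − 32 = 1
n=56: ⌊(57·413+235)/697⌋ − ⌊(56·413+235)/697⌋ = ⌊23776/697⌋ − ⌊23363/697⌋ = 34 − 33 = 1
n=57: ⌊(58·413+235)/697⌋ − ⌊(57·413+235)/697⌋ = ⌊24189/697⌋ − ⌊23776/697⌋ = 34 − 34 = 0
n=58: ⌊(59·413+235)/697⌋ − ⌊(58·413+235)/697⌋ = ⌊24602/697⌋ − ⌊24189/697⌋ = 35 − 34 = 1
n=59: ⌊(60·413+235)/697⌋ − ⌊(59·413+235)/697⌋ = ⌊25015/697⌋ − ⌊24602/697⌋ = 35 − 35 = 0
n=60: ⌊(61·413+235)/697⌋ − ⌊(60·413+235)/697⌋ = ⌊25428/697⌋ − ⌊25015/697⌋ = 36 − 35 = 1
n=61: ⌊(62·413+235)/697⌋ − ⌊(61·413+235)/697⌋ = ⌊25841/697⌋ − ⌊25428/697⌋ = 37 − 36 = 1
n=62: ⌊(63·413+235)/697⌋ − ⌊(62·413+235)/697⌋ = ⌊26254/697⌋ − ⌊25841/697⌋ = 37 − 37 = 0


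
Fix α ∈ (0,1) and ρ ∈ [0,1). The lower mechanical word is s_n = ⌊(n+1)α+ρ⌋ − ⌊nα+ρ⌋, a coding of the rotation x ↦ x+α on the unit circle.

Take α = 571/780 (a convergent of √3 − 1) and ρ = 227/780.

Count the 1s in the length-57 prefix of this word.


42

#1s = Σ_{n=0}^{56} s_n = Σ_{n=0}^{56} (⌊(n+1)α+ρ⌋ − ⌊nα+ρ⌋)
the sum telescopes: every ⌊nα+ρ⌋ with 0 < n < 57 appears once with + and once with −, leaving ⌊57α+ρ⌋ − ⌊0·α+ρ⌋
57α + ρ = (57·571 + 227) / 780 = 32774/780
ρ = 227/780
⌊32774/780⌋ = 42,  ⌊227/780⌋ = 0
#1s = 42 − 0 = 42


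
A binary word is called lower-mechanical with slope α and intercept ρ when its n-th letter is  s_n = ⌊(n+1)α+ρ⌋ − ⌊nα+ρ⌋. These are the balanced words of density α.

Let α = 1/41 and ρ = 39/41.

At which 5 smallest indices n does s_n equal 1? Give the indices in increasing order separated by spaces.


1 42 83 124 165

n=0: ⌊40/41⌋−⌊39/41⌋ = 0−0 = 0
n=1: ⌊41/41⌋−⌊40/41⌋ = 1−0 = 1  ← one
n=2: ⌊42/41⌋−⌊41/41⌋ = 1−1 = 0
n=3: ⌊43/41⌋−⌊42/41⌋ = 1−1 = 0
  …
n=42: ⌊82/41⌋−⌊81/41⌋ = 2−1 = 1  ← one
n=43: ⌊83/41⌋−⌊82/41⌋ = 2−2 = 0
n=44: ⌊84/41⌋−⌊83/41⌋ = 2−2 = 0
  …
n=83: ⌊123/41⌋−⌊122/41⌋ = 3−2 = 1  ← one
n=84: ⌊124/41⌋−⌊123/41⌋ = 3−3 = 0
n=85: ⌊125/41⌋−⌊124/41⌋ = 3−3 = 0
  …
n=124: ⌊164/41⌋−⌊163/41⌋ = 4−3 = 1  ← one
n=125: ⌊165/41⌋−⌊164/41⌋ = 4−4 = 0
n=126: ⌊166/41⌋−⌊165/41⌋ = 4−4 = 0
  …
n=165: ⌊205/41⌋−⌊204/41⌋ = 5−4 = 1  ← one
positions of the first 5 ones: 1 42 83 124 165


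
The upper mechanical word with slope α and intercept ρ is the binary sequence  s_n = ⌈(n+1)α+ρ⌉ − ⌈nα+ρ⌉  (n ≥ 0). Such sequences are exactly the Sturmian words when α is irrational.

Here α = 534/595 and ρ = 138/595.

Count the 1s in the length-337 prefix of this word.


#1s = Σ_{n=0}^{336} s_n = Σ_{n=0}^{336} (⌈(n+1)α+ρ⌉ − ⌈nα+ρ⌉)
the sum telescopes: every ⌈nα+ρ⌉ with 0 < n < 337 appears once with + and once with −, leaving ⌈337α+ρ⌉ − ⌈0·α+ρ⌉
337α + ρ = (337·534 + 138) / 595 = 180096/595
ρ = 138/595
⌈180096/595⌉ = 303,  ⌈138/595⌉ = 1
#1s = 303 − 1 = 302

302


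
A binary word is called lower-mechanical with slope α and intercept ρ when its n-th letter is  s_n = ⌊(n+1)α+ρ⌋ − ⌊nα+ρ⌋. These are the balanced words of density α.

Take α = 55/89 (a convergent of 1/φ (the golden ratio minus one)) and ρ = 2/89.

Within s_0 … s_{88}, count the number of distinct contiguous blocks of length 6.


7

t_n = ⌊(n·55+2)/89⌋ for n = 0 … 89:
  n=0…9: ⌊2/89⌋=0 ⌊57/89⌋=0 ⌊112/89⌋=1 ⌊167/89⌋=1 ⌊222/89⌋=2 ⌊277/89⌋=3 ⌊332/89⌋=3 ⌊387/89⌋=4 ⌊442/89⌋=4 ⌊497/89⌋=5
  n=10…19: ⌊552/89⌋=6 ⌊607/89⌋=6 ⌊662/89⌋=7 ⌊717/89⌋=8 ⌊772/89⌋=8 ⌊827/89⌋=9 ⌊882/89⌋=9 ⌊937/89⌋=10 ⌊992/89⌋=11 ⌊1047/89⌋=11
  n=20…29: ⌊1102/89⌋=12 ⌊1157/89⌋=13 ⌊1212/89⌋=13 ⌊1267/89⌋=14 ⌊1322/89⌋=14 ⌊1377/89⌋=15 ⌊1432/89⌋=16 ⌊1487/89⌋=16 ⌊1542/89⌋=17 ⌊1597/89⌋=17
  n=30…39: ⌊1652/89⌋=18 ⌊1707/89⌋=19 ⌊1762/89⌋=19 ⌊1817/89⌋=20 ⌊1872/89⌋=21 ⌊1927/89⌋=21 ⌊1982/89⌋=22 ⌊2037/89⌋=22 ⌊2092/89⌋=23 ⌊2147/89⌋=24
  n=40…49: ⌊2202/89⌋=24 ⌊2257/89⌋=25 ⌊2312/89⌋=25 ⌊2367/89⌋=26 ⌊2422/89⌋=27 ⌊2477/89⌋=27 ⌊2532/89⌋=28 ⌊2587/89⌋=29 ⌊2642/89⌋=29 ⌊2697/89⌋=30
  n=50…59: ⌊2752/89⌋=30 ⌊2807/89⌋=31 ⌊2862/89⌋=32 ⌊2917/89⌋=32 ⌊2972/89⌋=33 ⌊3027/89⌋=34 ⌊3082/89⌋=34 ⌊3137/89⌋=35 ⌊3192/89⌋=35 ⌊3247/89⌋=36
  n=60…69: ⌊3302/89⌋=37 ⌊3357/89⌋=37 ⌊3412/89⌋=38 ⌊3467/89⌋=38 ⌊3522/89⌋=39 ⌊3577/89⌋=40 ⌊3632/89⌋=40 ⌊3687/89⌋=41 ⌊3742/89⌋=42 ⌊3797/89⌋=42
  n=70…79: ⌊3852/89⌋=43 ⌊3907/89⌋=43 ⌊3962/89⌋=44 ⌊4017/89⌋=45 ⌊4072/89⌋=45 ⌊4127/89⌋=46 ⌊4182/89⌋=46 ⌊4237/89⌋=47 ⌊4292/89⌋=48 ⌊4347/89⌋=48
  n=80…89: ⌊4402/89⌋=49 ⌊4457/89⌋=50 ⌊4512/89⌋=50 ⌊4567/89⌋=51 ⌊4622/89⌋=51 ⌊4677/89⌋=52 ⌊4732/89⌋=53 ⌊4787/89⌋=53 ⌊4842/89⌋=54 ⌊4897/89⌋=55
s_n = t_(n+1) − t_n for n = 0 … 88 gives
prefix = 01011010110110101101101011010110110101101011011010110110101101011011010110101101101011011
slide a length-6 window over [0..5] … [83..88] (84 windows); first occurrence of each distinct factor:
  [  0..  5] 010110
  [  1..  6] 101101
  [  2..  7] 011010
  [  3..  8] 110101
  [  4..  9] 101011
  [  7.. 12] 011011
  [  8.. 13] 110110
  (the other 77 windows repeat one of these)
distinct factors: {010110, 011010, 011011, 101011, 101101, 110101, 110110}
count = 7  (Sturmian bound for length 6 is 7)


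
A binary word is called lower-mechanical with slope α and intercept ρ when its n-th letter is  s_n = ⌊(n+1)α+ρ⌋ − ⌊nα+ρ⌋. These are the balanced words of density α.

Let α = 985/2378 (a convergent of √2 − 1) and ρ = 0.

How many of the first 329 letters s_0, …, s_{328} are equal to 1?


#1s = Σ_{n=0}^{328} s_n = Σ_{n=0}^{328} (⌊(n+1)α+ρ⌋ − ⌊nα+ρ⌋)
the sum telescopes: every ⌊nα+ρ⌋ with 0 < n < 329 appears once with + and once with −, leaving ⌊329α+ρ⌋ − ⌊0·α+ρ⌋
329α + ρ = (329·985) / 2378 = 324065/2378
ρ = 0/2378
⌊324065/2378⌋ = 136,  ⌊0/2378⌋ = 0
#1s = 136 − 0 = 136

136


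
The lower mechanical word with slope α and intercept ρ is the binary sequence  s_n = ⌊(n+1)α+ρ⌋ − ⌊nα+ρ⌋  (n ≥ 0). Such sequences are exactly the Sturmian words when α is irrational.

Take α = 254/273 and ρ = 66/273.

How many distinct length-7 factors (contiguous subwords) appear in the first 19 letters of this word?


7

t_n = ⌊(n·254+66)/273⌋ for n = 0 … 19:
  n=0…9: ⌊66/273⌋=0 ⌊320/273⌋=1 ⌊574/273⌋=2 ⌊828/273⌋=3 ⌊1082/273⌋=3 ⌊1336/273⌋=4 ⌊1590/273⌋=5 ⌊1844/273⌋=6 ⌊2098/273⌋=7 ⌊2352/273⌋=8
  n=10…19: ⌊2606/273⌋=9 ⌊2860/273⌋=10 ⌊3114/273⌋=11 ⌊3368/273⌋=12 ⌊3622/273⌋=13 ⌊3876/273⌋=14 ⌊4130/273⌋=15 ⌊4384/273⌋=16 ⌊4638/273⌋=16 ⌊4892/273⌋=17
s_n = t_(n+1) − t_n for n = 0 … 18 gives
prefix = 1110111111111111101
slide a length-7 window over [0..6] … [12..18] (13 windows); first occurrence of each distinct factor:
  [  0..  6] 1110111
  [  1..  7] 1101111
  [  2..  8] 1011111
  [  3..  9] 0111111
  [  4.. 10] 1111111
  [ 11.. 17] 1111110
  [ 12.. 18] 1111101
  (the other 6 windows repeat one of these)
distinct factors: {0111111, 1011111, 1101111, 1110111, 1111101, 1111110, 1111111}
count = 7  (Sturmian bound for length 7 is 8)


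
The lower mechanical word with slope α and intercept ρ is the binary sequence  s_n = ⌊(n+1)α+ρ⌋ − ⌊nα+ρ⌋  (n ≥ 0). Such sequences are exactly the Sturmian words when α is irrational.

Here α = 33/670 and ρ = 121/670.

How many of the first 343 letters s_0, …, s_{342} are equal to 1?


17

#1s = Σ_{n=0}^{342} s_n = Σ_{n=0}^{342} (⌊(n+1)α+ρ⌋ − ⌊nα+ρ⌋)
the sum telescopes: every ⌊nα+ρ⌋ with 0 < n < 343 appears once with + and once with −, leaving ⌊343α+ρ⌋ − ⌊0·α+ρ⌋
343α + ρ = (343·33 + 121) / 670 = 11440/670
ρ = 121/670
⌊11440/670⌋ = 17,  ⌊121/670⌋ = 0
#1s = 17 − 0 = 17


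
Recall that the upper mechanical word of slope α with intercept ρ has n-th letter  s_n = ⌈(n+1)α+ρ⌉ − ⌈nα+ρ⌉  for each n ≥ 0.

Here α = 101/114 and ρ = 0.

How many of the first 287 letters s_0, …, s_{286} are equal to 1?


#1s = Σ_{n=0}^{286} s_n = Σ_{n=0}^{286} (⌈(n+1)α+ρ⌉ − ⌈nα+ρ⌉)
the sum telescopes: every ⌈nα+ρ⌉ with 0 < n < 287 appears once with + and once with −, leaving ⌈287α+ρ⌉ − ⌈0·α+ρ⌉
287α + ρ = (287·101) / 114 = 28987/114
ρ = 0/114
⌈28987/114⌉ = 255,  ⌈0/114⌉ = 0
#1s = 255 − 0 = 255

255


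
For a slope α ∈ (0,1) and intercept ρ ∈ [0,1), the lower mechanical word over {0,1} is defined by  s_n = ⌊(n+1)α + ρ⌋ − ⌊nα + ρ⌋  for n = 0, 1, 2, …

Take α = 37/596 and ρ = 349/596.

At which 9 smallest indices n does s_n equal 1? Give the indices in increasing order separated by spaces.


6 22 38 54 71 87 103 119 135

n=0: ⌊386/596⌋−⌊349/596⌋ = 0−0 = 0
n=1: ⌊423/596⌋−⌊386/596⌋ = 0−0 = 0
  …
n=6: ⌊608/596⌋−⌊571/596⌋ = 1−0 = 1  ← one
n=7: ⌊645/596⌋−⌊608/596⌋ = 1−1 = 0
n=8: ⌊682/596⌋−⌊645/596⌋ = 1−1 = 0
  …
n=22: ⌊1200/596⌋−⌊1163/596⌋ = 2−1 = 1  ← one
n=23: ⌊1237/596⌋−⌊1200/596⌋ = 2−2 = 0
n=24: ⌊1274/596⌋−⌊1237/596⌋ = 2−2 = 0
  …
n=38: ⌊1792/596⌋−⌊1755/596⌋ = 3−2 = 1  ← one
n=39: ⌊1829/596⌋−⌊1792/596⌋ = 3−3 = 0
n=40: ⌊1866/596⌋−⌊1829/596⌋ = 3−3 = 0
  …
n=54: ⌊2384/596⌋−⌊2347/596⌋ = 4−3 = 1  ← one
n=55: ⌊2421/596⌋−⌊2384/596⌋ = 4−4 = 0
n=56: ⌊2458/596⌋−⌊2421/596⌋ = 4−4 = 0
  …
n=71: ⌊3013/596⌋−⌊2976/596⌋ = 5−4 = 1  ← one
n=72: ⌊3050/596⌋−⌊3013/596⌋ = 5−5 = 0
n=73: ⌊3087/596⌋−⌊3050/596⌋ = 5−5 = 0
  …
n=87: ⌊3605/596⌋−⌊3568/596⌋ = 6−5 = 1  ← one
n=88: ⌊3642/596⌋−⌊3605/596⌋ = 6−6 = 0
n=89: ⌊3679/596⌋−⌊3642/596⌋ = 6−6 = 0
  …
n=103: ⌊4197/596⌋−⌊4160/596⌋ = 7−6 = 1  ← one
n=104: ⌊4234/596⌋−⌊4197/596⌋ = 7−7 = 0
n=105: ⌊4271/596⌋−⌊4234/596⌋ = 7−7 = 0
  …
n=119: ⌊4789/596⌋−⌊4752/596⌋ = 8−7 = 1  ← one
n=120: ⌊4826/596⌋−⌊4789/596⌋ = 8−8 = 0
n=121: ⌊4863/596⌋−⌊4826/596⌋ = 8−8 = 0
  …
n=135: ⌊5381/596⌋−⌊5344/596⌋ = 9−8 = 1  ← one
positions of the first 9 ones: 6 22 38 54 71 87 103 119 135


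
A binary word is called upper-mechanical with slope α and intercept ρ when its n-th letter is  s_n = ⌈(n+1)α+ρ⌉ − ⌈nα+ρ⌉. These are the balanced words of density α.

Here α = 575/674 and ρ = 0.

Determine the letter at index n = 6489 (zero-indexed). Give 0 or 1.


1

(n+1)α + ρ = (6490·575) / 674 = 3731750/674
nα + ρ     = (6489·575) / 674 = 3731175/674
⌈3731750/674⌉ = 5537,  ⌈3731175/674⌉ = 5536
s_{6489} = 5537 − 5536 = 1


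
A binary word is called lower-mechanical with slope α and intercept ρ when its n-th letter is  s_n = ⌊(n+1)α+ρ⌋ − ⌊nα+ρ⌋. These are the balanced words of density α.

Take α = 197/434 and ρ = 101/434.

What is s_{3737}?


(n+1)α + ρ = (3738·197 + 101) / 434 = 736487/434
nα + ρ     = (3737·197 + 101) / 434 = 736290/434
⌊736487/434⌋ = 1696,  ⌊736290/434⌋ = 1696
s_{3737} = 1696 − 1696 = 0

0


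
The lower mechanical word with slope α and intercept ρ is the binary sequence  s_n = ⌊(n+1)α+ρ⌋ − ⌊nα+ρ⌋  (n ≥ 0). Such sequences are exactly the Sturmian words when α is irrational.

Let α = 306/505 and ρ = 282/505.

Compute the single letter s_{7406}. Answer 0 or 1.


(n+1)α + ρ = (7407·306 + 282) / 505 = 2266824/505
nα + ρ     = (7406·306 + 282) / 505 = 2266518/505
⌊2266824/505⌋ = 4488,  ⌊2266518/505⌋ = 4488
s_{7406} = 4488 − 4488 = 0

0


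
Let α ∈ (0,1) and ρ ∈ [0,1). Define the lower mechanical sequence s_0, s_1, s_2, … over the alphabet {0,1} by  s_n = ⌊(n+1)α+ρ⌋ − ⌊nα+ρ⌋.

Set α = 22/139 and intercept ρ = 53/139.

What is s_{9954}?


0

(n+1)α + ρ = (9955·22 + 53) / 139 = 219063/139
nα + ρ     = (9954·22 + 53) / 139 = 219041/139
⌊219063/139⌋ = 1575,  ⌊219041/139⌋ = 1575
s_{9954} = 1575 − 1575 = 0


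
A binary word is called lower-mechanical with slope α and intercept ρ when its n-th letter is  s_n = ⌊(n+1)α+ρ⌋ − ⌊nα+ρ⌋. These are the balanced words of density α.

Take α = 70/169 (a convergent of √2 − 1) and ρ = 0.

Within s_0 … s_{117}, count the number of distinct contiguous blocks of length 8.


t_n = ⌊(n·70)/169⌋ for n = 0 … 118:
  n=0…9: ⌊0/169⌋=0 ⌊70/169⌋=0 ⌊140/169⌋=0 ⌊210/169⌋=1 ⌊280/169⌋=1 ⌊350/169⌋=2 ⌊420/169⌋=2 ⌊490/169⌋=2 ⌊560/169⌋=3 ⌊630/169⌋=3
  n=10…19: ⌊700/169⌋=4 ⌊770/169⌋=4 ⌊840/169⌋=4 ⌊910/169⌋=5 ⌊980/169⌋=5 ⌊1050/169⌋=6 ⌊1120/169⌋=6 ⌊1190/169⌋=7 ⌊1260/169⌋=7 ⌊1330/169⌋=7
  n=20…29: ⌊1400/169⌋=8 ⌊1470/169⌋=8 ⌊1540/169⌋=9 ⌊1610/169⌋=9 ⌊1680/169⌋=9 ⌊1750/169⌋=10 ⌊1820/169⌋=10 ⌊1890/169⌋=11 ⌊1960/169⌋=11 ⌊2030/169⌋=12
  n=30…39: ⌊2100/169⌋=12 ⌊2170/169⌋=12 ⌊2240/169⌋=13 ⌊2310/169⌋=13 ⌊2380/169⌋=14 ⌊2450/169⌋=14 ⌊2520/169⌋=14 ⌊2590/169⌋=15 ⌊2660/169⌋=15 ⌊2730/169⌋=16
  n=40…49: ⌊2800/169⌋=16 ⌊2870/169⌋=16 ⌊2940/169⌋=17 ⌊3010/169⌋=17 ⌊3080/169⌋=18 ⌊3150/169⌋=18 ⌊3220/169⌋=19 ⌊3290/169⌋=19 ⌊3360/169⌋=19 ⌊3430/169⌋=20
  n=50…59: ⌊3500/169⌋=20 ⌊3570/169⌋=21 ⌊3640/169⌋=21 ⌊3710/169⌋=21 ⌊3780/169⌋=22 ⌊3850/169⌋=22 ⌊3920/169⌋=23 ⌊3990/169⌋=23 ⌊4060/169⌋=24 ⌊4130/169⌋=24
  n=60…69: ⌊4200/169⌋=24 ⌊4270/169⌋=25 ⌊4340/169⌋=25 ⌊4410/169⌋=26 ⌊4480/169⌋=26 ⌊4550/169⌋=26 ⌊4620/169⌋=27 ⌊4690/169⌋=27 ⌊4760/169⌋=28 ⌊4830/169⌋=28
  n=70…79: ⌊4900/169⌋=28 ⌊4970/169⌋=29 ⌊5040/169⌋=29 ⌊5110/169⌋=30 ⌊5180/169⌋=30 ⌊5250/169⌋=31 ⌊5320/169⌋=31 ⌊5390/169⌋=31 ⌊5460/169⌋=32 ⌊5530/169⌋=32
  n=80…89: ⌊5600/169⌋=33 ⌊5670/169⌋=33 ⌊5740/169⌋=33 ⌊5810/169⌋=34 ⌊5880/169⌋=34 ⌊5950/169⌋=35 ⌊6020/169⌋=35 ⌊6090/169⌋=36 ⌊6160/169⌋=36 ⌊6230/169⌋=36
  n=90…99: ⌊6300/169⌋=37 ⌊6370/169⌋=37 ⌊6440/169⌋=38 ⌊6510/169⌋=38 ⌊6580/169⌋=38 ⌊6650/169⌋=39 ⌊6720/169⌋=39 ⌊6790/169⌋=40 ⌊6860/169⌋=40 ⌊6930/169⌋=41
  n=100…109: ⌊7000/169⌋=41 ⌊7070/169⌋=41 ⌊7140/169⌋=42 ⌊7210/169⌋=42 ⌊7280/169⌋=43 ⌊7350/169⌋=43 ⌊7420/169⌋=43 ⌊7490/169⌋=44 ⌊7560/169⌋=44 ⌊7630/169⌋=45
  n=110…118: ⌊7700/169⌋=45 ⌊7770/169⌋=45 ⌊7840/169⌋=46 ⌊7910/169⌋=46 ⌊7980/169⌋=47 ⌊8050/169⌋=47 ⌊8120/169⌋=48 ⌊8190/169⌋=48 ⌊8260/169⌋=48
s_n = t_(n+1) − t_n for n = 0 … 117 gives
prefix = 0010100101001010100101001010100101001010010101001010010101001010010100101010010100101010010100101010010100101001010100
slide a length-8 window over [0..7] … [110..117] (111 windows); first occurrence of each distinct factor:
  [  0..  7] 00101001
  [  1..  8] 01010010
  [  2..  9] 10100101
  [  3.. 10] 01001010
  [  4.. 11] 10010100
  [  9.. 16] 10010101
  [ 10.. 17] 00101010
  [ 11.. 18] 01010100
  [ 12.. 19] 10101001
  (the other 102 windows repeat one of these)
distinct factors: {00101001, 00101010, 01001010, 01010010, 01010100, 10010100, 10010101, 10100101, 10101001}
count = 9  (Sturmian bound for length 8 is 9)

9


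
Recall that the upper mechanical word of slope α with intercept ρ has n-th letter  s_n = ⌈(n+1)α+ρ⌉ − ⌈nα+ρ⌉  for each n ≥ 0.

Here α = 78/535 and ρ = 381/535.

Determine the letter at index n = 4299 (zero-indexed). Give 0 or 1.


(n+1)α + ρ = (4300·78 + 381) / 535 = 335781/535
nα + ρ     = (4299·78 + 381) / 535 = 335703/535
⌈335781/535⌉ = 628,  ⌈335703/535⌉ = 628
s_{4299} = 628 − 628 = 0

0


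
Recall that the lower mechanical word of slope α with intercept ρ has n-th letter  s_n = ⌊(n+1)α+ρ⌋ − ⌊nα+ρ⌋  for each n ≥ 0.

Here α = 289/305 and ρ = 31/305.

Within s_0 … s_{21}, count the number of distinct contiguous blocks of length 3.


t_n = ⌊(n·289+31)/305⌋ for n = 0 … 22:
  n=0…9: ⌊31/305⌋=0 ⌊320/305⌋=1 ⌊609/305⌋=1 ⌊898/305⌋=2 ⌊1187/305⌋=3 ⌊1476/305⌋=4 ⌊1765/305⌋=5 ⌊2054/305⌋=6 ⌊2343/305⌋=7 ⌊2632/305⌋=8
  n=10…19: ⌊2921/305⌋=9 ⌊3210/305⌋=10 ⌊3499/305⌋=11 ⌊3788/305⌋=12 ⌊4077/305⌋=13 ⌊4366/305⌋=14 ⌊4655/305⌋=15 ⌊4944/305⌋=16 ⌊5233/305⌋=17 ⌊5522/305⌋=18
  n=20…22: ⌊5811/305⌋=19 ⌊6100/305⌋=20 ⌊6389/305⌋=20
s_n = t_(n+1) − t_n for n = 0 … 21 gives
prefix = 1011111111111111111110
slide a length-3 window over [0..2] … [19..21] (20 windows); first occurrence of each distinct factor:
  [  0..  2] 101
  [  1..  3] 011
  [  2..  4] 111
  [ 19.. 21] 110
  (the other 16 windows repeat one of these)
distinct factors: {011, 101, 110, 111}
count = 4  (Sturmian bound for length 3 is 4)

4


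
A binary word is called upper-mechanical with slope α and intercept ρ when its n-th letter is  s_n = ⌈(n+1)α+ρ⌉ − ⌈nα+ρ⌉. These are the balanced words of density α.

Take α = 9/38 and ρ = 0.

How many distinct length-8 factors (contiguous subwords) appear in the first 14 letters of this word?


t_n = ⌈(n·9)/38⌉ for n = 0 … 14:
  n=0…9: ⌈0/38⌉=0 ⌈9/38⌉=1 ⌈18/38⌉=1 ⌈27/38⌉=1 ⌈36/38⌉=1 ⌈45/38⌉=2 ⌈54/38⌉=2 ⌈63/38⌉=2 ⌈72/38⌉=2 ⌈81/38⌉=3
  n=10…14: ⌈90/38⌉=3 ⌈99/38⌉=3 ⌈108/38⌉=3 ⌈117/38⌉=4 ⌈126/38⌉=4
s_n = t_(n+1) − t_n for n = 0 … 13 gives
prefix = 10001000100010
slide a length-8 window over [0..7] … [6..13] (7 windows); first occurrence of each distinct factor:
  [  0..  7] 10001000
  [  1..  8] 00010001
  [  2..  9] 00100010
  [  3.. 10] 01000100
  (the other 3 windows repeat one of these)
distinct factors: {00010001, 00100010, 01000100, 10001000}
count = 4  (Sturmian bound for length 8 is 9)

4


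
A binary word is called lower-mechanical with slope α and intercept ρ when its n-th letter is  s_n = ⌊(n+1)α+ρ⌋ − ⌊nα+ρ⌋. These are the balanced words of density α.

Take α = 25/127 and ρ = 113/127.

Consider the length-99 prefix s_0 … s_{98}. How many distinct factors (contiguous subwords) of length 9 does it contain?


t_n = ⌊(n·25+113)/127⌋ for n = 0 … 99:
  n=0…9: ⌊113/127⌋=0 ⌊138/127⌋=1 ⌊163/127⌋=1 ⌊188/127⌋=1 ⌊213/127⌋=1 ⌊238/127⌋=1 ⌊263/127⌋=2 ⌊288/127⌋=2 ⌊313/127⌋=2 ⌊338/127⌋=2
  n=10…19: ⌊363/127⌋=2 ⌊388/127⌋=3 ⌊413/127⌋=3 ⌊438/127⌋=3 ⌊463/127⌋=3 ⌊488/127⌋=3 ⌊513/127⌋=4 ⌊538/127⌋=4 ⌊563/127⌋=4 ⌊588/127⌋=4
  n=20…29: ⌊613/127⌋=4 ⌊638/127⌋=5 ⌊663/127⌋=5 ⌊688/127⌋=5 ⌊713/127⌋=5 ⌊738/127⌋=5 ⌊763/127⌋=6 ⌊788/127⌋=6 ⌊813/127⌋=6 ⌊838/127⌋=6
  n=30…39: ⌊863/127⌋=6 ⌊888/127⌋=6 ⌊913/127⌋=7 ⌊938/127⌋=7 ⌊963/127⌋=7 ⌊988/127⌋=7 ⌊1013/127⌋=7 ⌊1038/127⌋=8 ⌊1063/127⌋=8 ⌊1088/127⌋=8
  n=40…49: ⌊1113/127⌋=8 ⌊1138/127⌋=8 ⌊1163/127⌋=9 ⌊1188/127⌋=9 ⌊1213/127⌋=9 ⌊1238/127⌋=9 ⌊1263/127⌋=9 ⌊1288/127⌋=10 ⌊1313/127⌋=10 ⌊1338/127⌋=10
  n=50…59: ⌊1363/127⌋=10 ⌊1388/127⌋=10 ⌊1413/127⌋=11 ⌊1438/127⌋=11 ⌊1463/127⌋=11 ⌊1488/127⌋=11 ⌊1513/127⌋=11 ⌊1538/127⌋=12 ⌊1563/127⌋=12 ⌊1588/127⌋=12
  n=60…69: ⌊1613/127⌋=12 ⌊1638/127⌋=12 ⌊1663/127⌋=13 ⌊1688/127⌋=13 ⌊1713/127⌋=13 ⌊1738/127⌋=13 ⌊1763/127⌋=13 ⌊1788/127⌋=14 ⌊1813/127⌋=14 ⌊1838/127⌋=14
  n=70…79: ⌊1863/127⌋=14 ⌊1888/127⌋=14 ⌊1913/127⌋=15 ⌊1938/127⌋=15 ⌊1963/127⌋=15 ⌊1988/127⌋=15 ⌊2013/127⌋=15 ⌊2038/127⌋=16 ⌊2063/127⌋=16 ⌊2088/127⌋=16
  n=80…89: ⌊2113/127⌋=16 ⌊2138/127⌋=16 ⌊2163/127⌋=17 ⌊2188/127⌋=17 ⌊2213/127⌋=17 ⌊2238/127⌋=17 ⌊2263/127⌋=17 ⌊2288/127⌋=18 ⌊2313/127⌋=18 ⌊2338/127⌋=18
  n=90…99: ⌊2363/127⌋=18 ⌊2388/127⌋=18 ⌊2413/127⌋=19 ⌊2438/127⌋=19 ⌊2463/127⌋=19 ⌊2488/127⌋=19 ⌊2513/127⌋=19 ⌊2538/127⌋=19 ⌊2563/127⌋=20 ⌊2588/127⌋=20
s_n = t_(n+1) − t_n for n = 0 … 98 gives
prefix = 100001000010000100001000010000010000100001000010000100001000010000100001000010000100001000010000010
slide a length-9 window over [0..8] … [90..98] (91 windows); first occurrence of each distinct factor:
  [  0..  8] 100001000
  [  1..  9] 000010000
  [  2.. 10] 000100001
  [  3.. 11] 001000010
  [  4.. 12] 010000100
  [ 22.. 30] 000100000
  [ 23.. 31] 001000001
  [ 24.. 32] 010000010
  [ 25.. 33] 100000100
  [ 26.. 34] 000001000
  (the other 81 windows repeat one of these)
distinct factors: {000001000, 000010000, 000100000, 000100001, 001000001, 001000010, 010000010, 010000100, 100000100, 100001000}
count = 10  (Sturmian bound for length 9 is 10)

10


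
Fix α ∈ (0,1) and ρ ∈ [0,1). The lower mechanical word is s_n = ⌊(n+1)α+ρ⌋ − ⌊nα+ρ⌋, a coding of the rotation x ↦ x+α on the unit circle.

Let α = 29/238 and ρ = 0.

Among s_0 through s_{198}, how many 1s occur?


24

#1s = Σ_{n=0}^{198} s_n = Σ_{n=0}^{198} (⌊(n+1)α+ρ⌋ − ⌊nα+ρ⌋)
the sum telescopes: every ⌊nα+ρ⌋ with 0 < n < 199 appears once with + and once with −, leaving ⌊199α+ρ⌋ − ⌊0·α+ρ⌋
199α + ρ = (199·29) / 238 = 5771/238
ρ = 0/238
⌊5771/238⌋ = 24,  ⌊0/238⌋ = 0
#1s = 24 − 0 = 24


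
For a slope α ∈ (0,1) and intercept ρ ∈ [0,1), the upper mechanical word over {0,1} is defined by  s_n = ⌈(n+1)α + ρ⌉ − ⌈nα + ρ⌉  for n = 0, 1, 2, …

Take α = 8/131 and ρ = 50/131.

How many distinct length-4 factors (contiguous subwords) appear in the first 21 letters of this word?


t_n = ⌈(n·8+50)/131⌉ for n = 0 … 21:
  n=0…9: ⌈50/131⌉=1 ⌈58/131⌉=1 ⌈66/131⌉=1 ⌈74/131⌉=1 ⌈82/131⌉=1 ⌈90/131⌉=1 ⌈98/131⌉=1 ⌈106/131⌉=1 ⌈114/131⌉=1 ⌈122/131⌉=1
  n=10…19: ⌈130/131⌉=1 ⌈138/131⌉=2 ⌈146/131⌉=2 ⌈154/131⌉=2 ⌈162/131⌉=2 ⌈170/131⌉=2 ⌈178/131⌉=2 ⌈186/131⌉=2 ⌈194/131⌉=2 ⌈202/131⌉=2
  n=20…21: ⌈210/131⌉=2 ⌈218/131⌉=2
s_n = t_(n+1) − t_n for n = 0 … 20 gives
prefix = 000000000010000000000
slide a length-4 window over [0..3] … [17..20] (18 windows); first occurrence of each distinct factor:
  [  0..  3] 0000
  [  7.. 10] 0001
  [  8.. 11] 0010
  [  9.. 12] 0100
  [ 10.. 13] 1000
  (the other 13 windows repeat one of these)
distinct factors: {0000, 0001, 0010, 0100, 1000}
count = 5  (Sturmian bound for length 4 is 5)

5


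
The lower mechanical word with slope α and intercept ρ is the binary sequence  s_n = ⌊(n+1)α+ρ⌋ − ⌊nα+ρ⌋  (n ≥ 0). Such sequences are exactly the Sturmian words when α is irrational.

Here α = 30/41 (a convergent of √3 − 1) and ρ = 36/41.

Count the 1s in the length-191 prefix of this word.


140

#1s = Σ_{n=0}^{190} s_n = Σ_{n=0}^{190} (⌊(n+1)α+ρ⌋ − ⌊nα+ρ⌋)
the sum telescopes: every ⌊nα+ρ⌋ with 0 < n < 191 appears once with + and once with −, leaving ⌊191α+ρ⌋ − ⌊0·α+ρ⌋
191α + ρ = (191·30 + 36) / 41 = 5766/41
ρ = 36/41
⌊5766/41⌋ = 140,  ⌊36/41⌋ = 0
#1s = 140 − 0 = 140


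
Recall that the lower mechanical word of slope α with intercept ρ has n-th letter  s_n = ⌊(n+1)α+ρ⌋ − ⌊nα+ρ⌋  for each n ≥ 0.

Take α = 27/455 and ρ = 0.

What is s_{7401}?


0

(n+1)α + ρ = (7402·27) / 455 = 199854/455
nα + ρ     = (7401·27) / 455 = 199827/455
⌊199854/455⌋ = 439,  ⌊199827/455⌋ = 439
s_{7401} = 439 − 439 = 0
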